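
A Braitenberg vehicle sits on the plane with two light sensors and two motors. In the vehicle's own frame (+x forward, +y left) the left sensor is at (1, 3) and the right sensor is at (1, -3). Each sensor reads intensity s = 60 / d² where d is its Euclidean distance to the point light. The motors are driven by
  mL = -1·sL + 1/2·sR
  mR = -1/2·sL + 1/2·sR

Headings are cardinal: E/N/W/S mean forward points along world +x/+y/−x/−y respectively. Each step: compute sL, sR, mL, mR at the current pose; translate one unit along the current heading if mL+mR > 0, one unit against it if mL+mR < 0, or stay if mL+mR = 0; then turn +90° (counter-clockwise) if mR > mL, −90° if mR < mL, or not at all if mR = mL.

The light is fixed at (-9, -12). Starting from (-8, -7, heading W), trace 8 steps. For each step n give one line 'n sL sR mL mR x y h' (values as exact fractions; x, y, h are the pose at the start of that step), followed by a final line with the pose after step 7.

0 15 15/16 -465/32 -225/32 -8 -7 W
1 60/41 60/17 210/697 720/697 -7 -7 S
2 30/29 6 57/29 72/29 -7 -8 E
3 12/5 60/61 -582/305 -216/305 -6 -8 N
4 15 3/2 -57/4 -27/4 -6 -9 W
5 60/53 12 258/53 288/53 -5 -9 S
6 6/5 30/13 -3/65 36/65 -5 -10 E
7 60/13 60/73 -3990/949 -1800/949 -4 -10 N
final -4 -11 W

n=0: pose=(-8,-7,W); sL=15, sR=15/16; mL=-465/32, mR=-225/32; mL+mR=-345/16 → advance -1; mR−mL=15/2 → turn +1·90°
n=1: pose=(-7,-7,S); sL=60/41, sR=60/17; mL=210/697, mR=720/697; mL+mR=930/697 → advance +1; mR−mL=30/41 → turn +1·90°
n=2: pose=(-7,-8,E); sL=30/29, sR=6; mL=57/29, mR=72/29; mL+mR=129/29 → advance +1; mR−mL=15/29 → turn +1·90°
n=3: pose=(-6,-8,N); sL=12/5, sR=60/61; mL=-582/305, mR=-216/305; mL+mR=-798/305 → advance -1; mR−mL=6/5 → turn +1·90°
n=4: pose=(-6,-9,W); sL=15, sR=3/2; mL=-57/4, mR=-27/4; mL+mR=-21 → advance -1; mR−mL=15/2 → turn +1·90°
n=5: pose=(-5,-9,S); sL=60/53, sR=12; mL=258/53, mR=288/53; mL+mR=546/53 → advance +1; mR−mL=30/53 → turn +1·90°
n=6: pose=(-5,-10,E); sL=6/5, sR=30/13; mL=-3/65, mR=36/65; mL+mR=33/65 → advance +1; mR−mL=3/5 → turn +1·90°
n=7: pose=(-4,-10,N); sL=60/13, sR=60/73; mL=-3990/949, mR=-1800/949; mL+mR=-5790/949 → advance -1; mR−mL=30/13 → turn +1·90°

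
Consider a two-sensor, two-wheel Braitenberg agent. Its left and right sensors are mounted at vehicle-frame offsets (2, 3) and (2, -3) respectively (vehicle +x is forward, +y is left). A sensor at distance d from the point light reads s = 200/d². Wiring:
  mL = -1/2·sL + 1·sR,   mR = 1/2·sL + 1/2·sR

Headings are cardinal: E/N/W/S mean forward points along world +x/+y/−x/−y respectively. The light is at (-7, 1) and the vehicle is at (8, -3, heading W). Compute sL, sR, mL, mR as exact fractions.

100/109 20/17 1330/1853 1940/1853

left sensor world pos  = (6, -6); dL² = 218
right sensor world pos = (6, 0); dR² = 170
sL = 200/218 = 100/109
sR = 200/170 = 20/17
mL = -1/2·sL + 1·sR = 1330/1853
mR = 1/2·sL + 1/2·sR = 1940/1853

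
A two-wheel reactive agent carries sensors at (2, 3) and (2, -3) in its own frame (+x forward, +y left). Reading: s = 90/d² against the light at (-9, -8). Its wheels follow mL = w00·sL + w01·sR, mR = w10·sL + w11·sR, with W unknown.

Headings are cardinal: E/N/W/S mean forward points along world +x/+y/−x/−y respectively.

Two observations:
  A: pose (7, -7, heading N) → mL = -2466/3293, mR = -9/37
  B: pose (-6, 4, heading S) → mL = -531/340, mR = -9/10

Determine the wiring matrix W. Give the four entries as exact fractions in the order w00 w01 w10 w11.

obs A: pose=(7,-7,N) → sL=45/89, sR=9/37, mL=-2466/3293, mR=-9/37
obs B: pose=(-6,4,S) → sL=45/68, sR=9/10, mL=-531/340, mR=-9/10
sensor matrix S = [[45/89, 9/37], [45/68, 9/10]]; det S = 65853/223924
solve [mL_A; mL_B] = S·[w00; w01] and [mR_A; mR_B] = S·[w10; w11]:
  w00 = -1, w01 = -1, w10 = 0, w11 = -1

-1 -1 0 -1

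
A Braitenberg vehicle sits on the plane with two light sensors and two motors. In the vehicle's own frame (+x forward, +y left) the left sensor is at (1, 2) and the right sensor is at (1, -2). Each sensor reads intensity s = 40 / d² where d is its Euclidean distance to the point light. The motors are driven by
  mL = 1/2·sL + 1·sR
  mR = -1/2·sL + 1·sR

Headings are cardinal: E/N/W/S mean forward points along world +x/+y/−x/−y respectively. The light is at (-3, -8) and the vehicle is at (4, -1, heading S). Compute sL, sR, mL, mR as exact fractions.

40/117 40/61 5900/7137 3460/7137

left sensor world pos  = (6, -2); dL² = 117
right sensor world pos = (2, -2); dR² = 61
sL = 40/117 = 40/117
sR = 40/61 = 40/61
mL = 1/2·sL + 1·sR = 5900/7137
mR = -1/2·sL + 1·sR = 3460/7137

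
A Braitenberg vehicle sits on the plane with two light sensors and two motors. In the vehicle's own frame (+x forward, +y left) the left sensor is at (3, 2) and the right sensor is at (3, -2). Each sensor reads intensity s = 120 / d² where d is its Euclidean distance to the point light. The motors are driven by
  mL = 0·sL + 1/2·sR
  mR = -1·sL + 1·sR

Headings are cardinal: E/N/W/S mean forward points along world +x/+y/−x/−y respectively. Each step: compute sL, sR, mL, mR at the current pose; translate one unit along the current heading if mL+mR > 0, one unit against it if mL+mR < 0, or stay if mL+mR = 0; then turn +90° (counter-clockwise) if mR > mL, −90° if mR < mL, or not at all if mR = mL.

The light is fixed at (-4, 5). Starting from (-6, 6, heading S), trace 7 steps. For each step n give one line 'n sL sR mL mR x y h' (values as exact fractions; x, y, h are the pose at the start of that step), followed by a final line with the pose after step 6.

n=0: pose=(-6,6,S); sL=30, sR=6; mL=3, mR=-24; mL+mR=-21 → advance -1; mR−mL=-27 → turn -1·90°
n=1: pose=(-6,7,W); sL=24/5, sR=120/41; mL=60/41, mR=-384/205; mL+mR=-84/205 → advance -1; mR−mL=-684/205 → turn -1·90°
n=2: pose=(-5,7,N); sL=60/17, sR=60/13; mL=30/13, mR=240/221; mL+mR=750/221 → advance +1; mR−mL=-270/221 → turn -1·90°
n=3: pose=(-5,8,E); sL=120/29, sR=24; mL=12, mR=576/29; mL+mR=924/29 → advance +1; mR−mL=228/29 → turn +1·90°
n=4: pose=(-4,8,N); sL=3, sR=3; mL=3/2, mR=0; mL+mR=3/2 → advance +1; mR−mL=-3/2 → turn -1·90°
n=5: pose=(-4,9,E); sL=8/3, sR=120/13; mL=60/13, mR=256/39; mL+mR=436/39 → advance +1; mR−mL=76/39 → turn +1·90°
n=6: pose=(-3,9,N); sL=12/5, sR=60/29; mL=30/29, mR=-48/145; mL+mR=102/145 → advance +1; mR−mL=-198/145 → turn -1·90°

0 30 6 3 -24 -6 6 S
1 24/5 120/41 60/41 -384/205 -6 7 W
2 60/17 60/13 30/13 240/221 -5 7 N
3 120/29 24 12 576/29 -5 8 E
4 3 3 3/2 0 -4 8 N
5 8/3 120/13 60/13 256/39 -4 9 E
6 12/5 60/29 30/29 -48/145 -3 9 N
final -3 10 E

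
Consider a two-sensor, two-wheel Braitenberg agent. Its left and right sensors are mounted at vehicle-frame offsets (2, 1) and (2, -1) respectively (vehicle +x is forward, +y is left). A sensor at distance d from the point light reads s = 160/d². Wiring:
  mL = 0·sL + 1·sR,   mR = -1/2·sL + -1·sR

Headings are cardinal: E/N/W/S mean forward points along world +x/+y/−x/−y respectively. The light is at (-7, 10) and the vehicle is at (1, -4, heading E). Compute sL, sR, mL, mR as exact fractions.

left sensor world pos  = (3, -3); dL² = 269
right sensor world pos = (3, -5); dR² = 325
sL = 160/269 = 160/269
sR = 160/325 = 32/65
mL = 0·sL + 1·sR = 32/65
mR = -1/2·sL + -1·sR = -13808/17485

160/269 32/65 32/65 -13808/17485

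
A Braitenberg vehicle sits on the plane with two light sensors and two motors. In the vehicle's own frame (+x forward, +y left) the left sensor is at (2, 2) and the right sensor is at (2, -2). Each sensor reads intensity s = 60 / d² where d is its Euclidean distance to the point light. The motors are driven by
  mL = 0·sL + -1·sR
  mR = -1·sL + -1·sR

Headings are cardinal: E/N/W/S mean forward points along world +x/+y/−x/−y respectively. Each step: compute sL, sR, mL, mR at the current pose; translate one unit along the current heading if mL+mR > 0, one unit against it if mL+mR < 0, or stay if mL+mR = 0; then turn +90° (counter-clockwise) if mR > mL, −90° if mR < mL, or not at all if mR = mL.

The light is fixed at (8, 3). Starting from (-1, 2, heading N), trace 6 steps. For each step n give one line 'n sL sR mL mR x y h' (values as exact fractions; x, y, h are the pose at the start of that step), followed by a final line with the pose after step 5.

n=0: pose=(-1,2,N); sL=30/61, sR=6/5; mL=-6/5, mR=-516/305; mL+mR=-882/305 → advance -1; mR−mL=-30/61 → turn -1·90°
n=1: pose=(-1,1,E); sL=60/49, sR=12/13; mL=-12/13, mR=-1368/637; mL+mR=-1956/637 → advance -1; mR−mL=-60/49 → turn -1·90°
n=2: pose=(-2,1,S); sL=3/4, sR=3/8; mL=-3/8, mR=-9/8; mL+mR=-3/2 → advance -1; mR−mL=-3/4 → turn -1·90°
n=3: pose=(-2,2,W); sL=20/51, sR=12/29; mL=-12/29, mR=-1192/1479; mL+mR=-1804/1479 → advance -1; mR−mL=-20/51 → turn -1·90°
n=4: pose=(-1,2,N); sL=30/61, sR=6/5; mL=-6/5, mR=-516/305; mL+mR=-882/305 → advance -1; mR−mL=-30/61 → turn -1·90°
n=5: pose=(-1,1,E); sL=60/49, sR=12/13; mL=-12/13, mR=-1368/637; mL+mR=-1956/637 → advance -1; mR−mL=-60/49 → turn -1·90°

0 30/61 6/5 -6/5 -516/305 -1 2 N
1 60/49 12/13 -12/13 -1368/637 -1 1 E
2 3/4 3/8 -3/8 -9/8 -2 1 S
3 20/51 12/29 -12/29 -1192/1479 -2 2 W
4 30/61 6/5 -6/5 -516/305 -1 2 N
5 60/49 12/13 -12/13 -1368/637 -1 1 E
final -2 1 S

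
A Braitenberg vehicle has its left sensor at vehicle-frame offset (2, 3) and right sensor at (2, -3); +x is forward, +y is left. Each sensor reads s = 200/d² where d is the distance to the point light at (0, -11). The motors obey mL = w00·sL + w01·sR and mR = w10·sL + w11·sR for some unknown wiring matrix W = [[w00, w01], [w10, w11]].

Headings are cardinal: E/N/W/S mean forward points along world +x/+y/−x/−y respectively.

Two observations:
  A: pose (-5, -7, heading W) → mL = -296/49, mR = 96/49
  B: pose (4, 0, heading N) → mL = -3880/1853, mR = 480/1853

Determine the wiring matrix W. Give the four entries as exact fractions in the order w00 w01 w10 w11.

-1 -1 1 -1

obs A: pose=(-5,-7,W) → sL=4, sR=100/49, mL=-296/49, mR=96/49
obs B: pose=(4,0,N) → sL=20/17, sR=100/109, mL=-3880/1853, mR=480/1853
sensor matrix S = [[4, 100/49], [20/17, 100/109]]; det S = 115200/90797
solve [mL_A; mL_B] = S·[w00; w01] and [mR_A; mR_B] = S·[w10; w11]:
  w00 = -1, w01 = -1, w10 = 1, w11 = -1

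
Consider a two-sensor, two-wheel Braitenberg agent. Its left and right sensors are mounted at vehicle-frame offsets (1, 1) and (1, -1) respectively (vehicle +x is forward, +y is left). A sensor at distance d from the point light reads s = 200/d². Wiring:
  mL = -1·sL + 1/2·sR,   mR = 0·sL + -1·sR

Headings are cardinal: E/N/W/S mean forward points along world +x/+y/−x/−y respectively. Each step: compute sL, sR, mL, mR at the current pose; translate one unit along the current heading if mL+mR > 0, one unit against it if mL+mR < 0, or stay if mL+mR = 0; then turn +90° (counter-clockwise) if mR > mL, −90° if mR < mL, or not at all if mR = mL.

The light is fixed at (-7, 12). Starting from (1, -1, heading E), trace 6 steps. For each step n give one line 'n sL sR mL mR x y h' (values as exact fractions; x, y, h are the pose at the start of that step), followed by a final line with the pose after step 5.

n=0: pose=(1,-1,E); sL=8/9, sR=200/277; mL=-1316/2493, mR=-200/277; mL+mR=-3116/2493 → advance -1; mR−mL=-484/2493 → turn -1·90°
n=1: pose=(0,-1,S); sL=10/13, sR=25/29; mL=-255/754, mR=-25/29; mL+mR=-905/754 → advance -1; mR−mL=-395/754 → turn -1·90°
n=2: pose=(0,0,W); sL=40/41, sR=200/157; mL=-2180/6437, mR=-200/157; mL+mR=-10380/6437 → advance -1; mR−mL=-6020/6437 → turn -1·90°
n=3: pose=(1,0,N); sL=20/17, sR=100/101; mL=-1170/1717, mR=-100/101; mL+mR=-2870/1717 → advance -1; mR−mL=-530/1717 → turn -1·90°
n=4: pose=(1,-1,E); sL=8/9, sR=200/277; mL=-1316/2493, mR=-200/277; mL+mR=-3116/2493 → advance -1; mR−mL=-484/2493 → turn -1·90°
n=5: pose=(0,-1,S); sL=10/13, sR=25/29; mL=-255/754, mR=-25/29; mL+mR=-905/754 → advance -1; mR−mL=-395/754 → turn -1·90°

0 8/9 200/277 -1316/2493 -200/277 1 -1 E
1 10/13 25/29 -255/754 -25/29 0 -1 S
2 40/41 200/157 -2180/6437 -200/157 0 0 W
3 20/17 100/101 -1170/1717 -100/101 1 0 N
4 8/9 200/277 -1316/2493 -200/277 1 -1 E
5 10/13 25/29 -255/754 -25/29 0 -1 S
final 0 0 W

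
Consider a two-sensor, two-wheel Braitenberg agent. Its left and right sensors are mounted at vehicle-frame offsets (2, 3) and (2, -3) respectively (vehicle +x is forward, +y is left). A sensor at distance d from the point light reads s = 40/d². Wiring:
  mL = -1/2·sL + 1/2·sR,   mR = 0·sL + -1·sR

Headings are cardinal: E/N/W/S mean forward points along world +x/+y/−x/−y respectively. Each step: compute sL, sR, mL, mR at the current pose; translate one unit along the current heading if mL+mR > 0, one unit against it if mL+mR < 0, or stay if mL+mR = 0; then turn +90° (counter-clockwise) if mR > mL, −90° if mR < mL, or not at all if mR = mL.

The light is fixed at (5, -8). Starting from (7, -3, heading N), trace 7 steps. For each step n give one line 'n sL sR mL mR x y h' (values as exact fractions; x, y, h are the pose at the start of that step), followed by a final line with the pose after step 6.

n=0: pose=(7,-3,N); sL=4/5, sR=20/37; mL=-24/185, mR=-20/37; mL+mR=-124/185 → advance -1; mR−mL=-76/185 → turn -1·90°
n=1: pose=(7,-4,E); sL=8/13, sR=40/17; mL=192/221, mR=-40/17; mL+mR=-328/221 → advance -1; mR−mL=-712/221 → turn -1·90°
n=2: pose=(6,-4,S); sL=2, sR=5; mL=3/2, mR=-5; mL+mR=-7/2 → advance -1; mR−mL=-13/2 → turn -1·90°
n=3: pose=(6,-3,W); sL=8, sR=8/13; mL=-48/13, mR=-8/13; mL+mR=-56/13 → advance -1; mR−mL=40/13 → turn +1·90°
n=4: pose=(7,-3,S); sL=20/17, sR=4; mL=24/17, mR=-4; mL+mR=-44/17 → advance -1; mR−mL=-92/17 → turn -1·90°
n=5: pose=(7,-2,W); sL=40/9, sR=40/81; mL=-160/81, mR=-40/81; mL+mR=-200/81 → advance -1; mR−mL=40/27 → turn +1·90°
n=6: pose=(8,-2,S); sL=10/13, sR=5/2; mL=45/52, mR=-5/2; mL+mR=-85/52 → advance -1; mR−mL=-175/52 → turn -1·90°

0 4/5 20/37 -24/185 -20/37 7 -3 N
1 8/13 40/17 192/221 -40/17 7 -4 E
2 2 5 3/2 -5 6 -4 S
3 8 8/13 -48/13 -8/13 6 -3 W
4 20/17 4 24/17 -4 7 -3 S
5 40/9 40/81 -160/81 -40/81 7 -2 W
6 10/13 5/2 45/52 -5/2 8 -2 S
final 8 -1 W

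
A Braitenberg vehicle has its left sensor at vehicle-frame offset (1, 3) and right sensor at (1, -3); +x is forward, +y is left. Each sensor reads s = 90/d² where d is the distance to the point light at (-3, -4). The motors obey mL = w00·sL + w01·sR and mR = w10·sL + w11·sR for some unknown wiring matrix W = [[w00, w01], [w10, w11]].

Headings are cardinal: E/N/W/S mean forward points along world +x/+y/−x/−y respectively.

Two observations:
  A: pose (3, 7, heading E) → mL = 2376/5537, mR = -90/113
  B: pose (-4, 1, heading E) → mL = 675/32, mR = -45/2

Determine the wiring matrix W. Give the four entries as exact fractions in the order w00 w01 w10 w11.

obs A: pose=(3,7,E) → sL=18/49, sR=90/113, mL=2376/5537, mR=-90/113
obs B: pose=(-4,1,E) → sL=45/32, sR=45/2, mL=675/32, mR=-45/2
sensor matrix S = [[18/49, 90/113], [45/32, 45/2]]; det S = 633015/88592
solve [mL_A; mL_B] = S·[w00; w01] and [mR_A; mR_B] = S·[w10; w11]:
  w00 = -1, w01 = 1, w10 = 0, w11 = -1

-1 1 0 -1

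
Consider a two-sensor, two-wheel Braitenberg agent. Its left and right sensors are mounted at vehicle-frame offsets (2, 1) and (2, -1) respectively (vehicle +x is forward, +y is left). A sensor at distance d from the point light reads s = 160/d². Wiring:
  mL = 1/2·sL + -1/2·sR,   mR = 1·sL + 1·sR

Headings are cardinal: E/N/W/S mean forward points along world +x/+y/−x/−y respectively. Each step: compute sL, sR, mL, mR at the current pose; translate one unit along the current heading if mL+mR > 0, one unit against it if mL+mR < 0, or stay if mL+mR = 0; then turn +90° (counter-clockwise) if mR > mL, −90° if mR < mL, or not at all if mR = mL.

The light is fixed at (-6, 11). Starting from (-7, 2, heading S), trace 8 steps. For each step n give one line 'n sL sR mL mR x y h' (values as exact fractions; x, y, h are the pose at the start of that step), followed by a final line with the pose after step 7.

0 160/121 32/25 64/3025 7872/3025 -7 2 S
1 80/41 80/61 800/2501 8160/2501 -7 1 E
2 32/13 32/13 0 64/13 -6 1 N
3 20/13 40/17 -90/221 860/221 -6 2 W
4 160/121 32/25 64/3025 7872/3025 -7 2 S
5 80/41 80/61 800/2501 8160/2501 -7 1 E
6 32/13 32/13 0 64/13 -6 1 N
7 20/13 40/17 -90/221 860/221 -6 2 W
final -7 2 S

n=0: pose=(-7,2,S); sL=160/121, sR=32/25; mL=64/3025, mR=7872/3025; mL+mR=7936/3025 → advance +1; mR−mL=7808/3025 → turn +1·90°
n=1: pose=(-7,1,E); sL=80/41, sR=80/61; mL=800/2501, mR=8160/2501; mL+mR=8960/2501 → advance +1; mR−mL=7360/2501 → turn +1·90°
n=2: pose=(-6,1,N); sL=32/13, sR=32/13; mL=0, mR=64/13; mL+mR=64/13 → advance +1; mR−mL=64/13 → turn +1·90°
n=3: pose=(-6,2,W); sL=20/13, sR=40/17; mL=-90/221, mR=860/221; mL+mR=770/221 → advance +1; mR−mL=950/221 → turn +1·90°
n=4: pose=(-7,2,S); sL=160/121, sR=32/25; mL=64/3025, mR=7872/3025; mL+mR=7936/3025 → advance +1; mR−mL=7808/3025 → turn +1·90°
n=5: pose=(-7,1,E); sL=80/41, sR=80/61; mL=800/2501, mR=8160/2501; mL+mR=8960/2501 → advance +1; mR−mL=7360/2501 → turn +1·90°
n=6: pose=(-6,1,N); sL=32/13, sR=32/13; mL=0, mR=64/13; mL+mR=64/13 → advance +1; mR−mL=64/13 → turn +1·90°
n=7: pose=(-6,2,W); sL=20/13, sR=40/17; mL=-90/221, mR=860/221; mL+mR=770/221 → advance +1; mR−mL=950/221 → turn +1·90°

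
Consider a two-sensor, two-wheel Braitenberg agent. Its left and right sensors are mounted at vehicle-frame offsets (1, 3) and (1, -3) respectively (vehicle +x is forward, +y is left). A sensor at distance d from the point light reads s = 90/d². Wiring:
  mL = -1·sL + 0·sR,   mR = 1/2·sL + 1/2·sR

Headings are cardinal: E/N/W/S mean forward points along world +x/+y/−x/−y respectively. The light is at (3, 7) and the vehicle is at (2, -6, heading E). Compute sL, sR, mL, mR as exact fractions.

9/10 45/128 -9/10 801/1280

left sensor world pos  = (3, -3); dL² = 100
right sensor world pos = (3, -9); dR² = 256
sL = 90/100 = 9/10
sR = 90/256 = 45/128
mL = -1·sL + 0·sR = -9/10
mR = 1/2·sL + 1/2·sR = 801/1280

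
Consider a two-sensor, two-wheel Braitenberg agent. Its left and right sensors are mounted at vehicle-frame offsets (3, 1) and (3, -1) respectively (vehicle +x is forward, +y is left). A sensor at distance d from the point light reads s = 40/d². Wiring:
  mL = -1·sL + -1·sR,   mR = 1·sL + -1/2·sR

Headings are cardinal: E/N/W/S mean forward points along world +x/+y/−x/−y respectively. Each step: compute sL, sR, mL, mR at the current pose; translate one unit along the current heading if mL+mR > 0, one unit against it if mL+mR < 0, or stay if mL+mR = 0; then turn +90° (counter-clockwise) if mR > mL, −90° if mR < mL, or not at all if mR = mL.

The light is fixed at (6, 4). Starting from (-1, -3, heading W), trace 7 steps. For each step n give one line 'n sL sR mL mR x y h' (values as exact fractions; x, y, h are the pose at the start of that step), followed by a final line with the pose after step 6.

n=0: pose=(-1,-3,W); sL=10/41, sR=5/17; mL=-375/697, mR=135/1394; mL+mR=-15/34 → advance -1; mR−mL=885/1394 → turn +1·90°
n=1: pose=(0,-3,S); sL=8/25, sR=40/149; mL=-2192/3725, mR=692/3725; mL+mR=-60/149 → advance -1; mR−mL=2884/3725 → turn +1·90°
n=2: pose=(0,-2,E); sL=20/17, sR=20/29; mL=-920/493, mR=410/493; mL+mR=-30/29 → advance -1; mR−mL=1330/493 → turn +1·90°
n=3: pose=(-1,-2,N); sL=40/73, sR=8/9; mL=-944/657, mR=68/657; mL+mR=-4/3 → advance -1; mR−mL=1012/657 → turn +1·90°
n=4: pose=(-1,-3,W); sL=10/41, sR=5/17; mL=-375/697, mR=135/1394; mL+mR=-15/34 → advance -1; mR−mL=885/1394 → turn +1·90°
n=5: pose=(0,-3,S); sL=8/25, sR=40/149; mL=-2192/3725, mR=692/3725; mL+mR=-60/149 → advance -1; mR−mL=2884/3725 → turn +1·90°
n=6: pose=(0,-2,E); sL=20/17, sR=20/29; mL=-920/493, mR=410/493; mL+mR=-30/29 → advance -1; mR−mL=1330/493 → turn +1·90°

0 10/41 5/17 -375/697 135/1394 -1 -3 W
1 8/25 40/149 -2192/3725 692/3725 0 -3 S
2 20/17 20/29 -920/493 410/493 0 -2 E
3 40/73 8/9 -944/657 68/657 -1 -2 N
4 10/41 5/17 -375/697 135/1394 -1 -3 W
5 8/25 40/149 -2192/3725 692/3725 0 -3 S
6 20/17 20/29 -920/493 410/493 0 -2 E
final -1 -2 N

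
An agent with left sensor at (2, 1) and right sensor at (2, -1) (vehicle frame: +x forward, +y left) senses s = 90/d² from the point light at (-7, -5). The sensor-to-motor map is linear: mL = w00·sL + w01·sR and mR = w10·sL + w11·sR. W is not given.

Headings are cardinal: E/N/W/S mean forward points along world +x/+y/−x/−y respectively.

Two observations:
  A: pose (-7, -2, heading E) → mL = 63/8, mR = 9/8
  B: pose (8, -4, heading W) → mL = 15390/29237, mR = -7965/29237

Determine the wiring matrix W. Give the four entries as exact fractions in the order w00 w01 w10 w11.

obs A: pose=(-7,-2,E) → sL=9/2, sR=45/4, mL=63/8, mR=9/8
obs B: pose=(8,-4,W) → sL=90/169, sR=90/173, mL=15390/29237, mR=-7965/29237
sensor matrix S = [[9/2, 45/4], [90/169, 90/173]]; det S = -213435/58474
solve [mL_A; mL_B] = S·[w00; w01] and [mR_A; mR_B] = S·[w10; w11]:
  w00 = 1/2, w01 = 1/2, w10 = -1, w11 = 1/2

1/2 1/2 -1 1/2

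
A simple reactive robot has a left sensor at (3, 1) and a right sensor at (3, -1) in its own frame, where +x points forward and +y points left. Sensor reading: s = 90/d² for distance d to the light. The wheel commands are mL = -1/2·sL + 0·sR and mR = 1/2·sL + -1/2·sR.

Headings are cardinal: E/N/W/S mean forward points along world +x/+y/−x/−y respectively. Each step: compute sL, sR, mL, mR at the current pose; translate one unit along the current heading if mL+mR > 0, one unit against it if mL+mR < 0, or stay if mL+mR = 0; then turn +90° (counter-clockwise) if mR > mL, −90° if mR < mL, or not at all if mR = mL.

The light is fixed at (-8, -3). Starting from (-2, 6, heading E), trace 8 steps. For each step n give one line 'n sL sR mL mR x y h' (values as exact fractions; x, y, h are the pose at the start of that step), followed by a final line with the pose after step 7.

n=0: pose=(-2,6,E); sL=90/181, sR=18/29; mL=-45/181, mR=-324/5249; mL+mR=-9/29 → advance -1; mR−mL=981/5249 → turn +1·90°
n=1: pose=(-3,6,N); sL=9/16, sR=1/2; mL=-9/32, mR=1/32; mL+mR=-1/4 → advance -1; mR−mL=5/16 → turn +1·90°
n=2: pose=(-3,5,W); sL=90/53, sR=18/17; mL=-45/53, mR=288/901; mL+mR=-9/17 → advance -1; mR−mL=1053/901 → turn +1·90°
n=3: pose=(-2,5,S); sL=45/37, sR=9/5; mL=-45/74, mR=-54/185; mL+mR=-9/10 → advance -1; mR−mL=117/370 → turn +1·90°
n=4: pose=(-2,6,E); sL=90/181, sR=18/29; mL=-45/181, mR=-324/5249; mL+mR=-9/29 → advance -1; mR−mL=981/5249 → turn +1·90°
n=5: pose=(-3,6,N); sL=9/16, sR=1/2; mL=-9/32, mR=1/32; mL+mR=-1/4 → advance -1; mR−mL=5/16 → turn +1·90°
n=6: pose=(-3,5,W); sL=90/53, sR=18/17; mL=-45/53, mR=288/901; mL+mR=-9/17 → advance -1; mR−mL=1053/901 → turn +1·90°
n=7: pose=(-2,5,S); sL=45/37, sR=9/5; mL=-45/74, mR=-54/185; mL+mR=-9/10 → advance -1; mR−mL=117/370 → turn +1·90°

0 90/181 18/29 -45/181 -324/5249 -2 6 E
1 9/16 1/2 -9/32 1/32 -3 6 N
2 90/53 18/17 -45/53 288/901 -3 5 W
3 45/37 9/5 -45/74 -54/185 -2 5 S
4 90/181 18/29 -45/181 -324/5249 -2 6 E
5 9/16 1/2 -9/32 1/32 -3 6 N
6 90/53 18/17 -45/53 288/901 -3 5 W
7 45/37 9/5 -45/74 -54/185 -2 5 S
final -2 6 E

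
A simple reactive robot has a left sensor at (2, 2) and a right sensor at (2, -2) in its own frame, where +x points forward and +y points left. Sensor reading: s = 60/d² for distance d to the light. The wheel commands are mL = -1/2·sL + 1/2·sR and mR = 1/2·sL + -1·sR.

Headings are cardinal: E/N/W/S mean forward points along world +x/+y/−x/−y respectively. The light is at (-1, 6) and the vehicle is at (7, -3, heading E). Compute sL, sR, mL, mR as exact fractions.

60/149 60/221 -2160/32929 -2310/32929

left sensor world pos  = (9, -1); dL² = 149
right sensor world pos = (9, -5); dR² = 221
sL = 60/149 = 60/149
sR = 60/221 = 60/221
mL = -1/2·sL + 1/2·sR = -2160/32929
mR = 1/2·sL + -1·sR = -2310/32929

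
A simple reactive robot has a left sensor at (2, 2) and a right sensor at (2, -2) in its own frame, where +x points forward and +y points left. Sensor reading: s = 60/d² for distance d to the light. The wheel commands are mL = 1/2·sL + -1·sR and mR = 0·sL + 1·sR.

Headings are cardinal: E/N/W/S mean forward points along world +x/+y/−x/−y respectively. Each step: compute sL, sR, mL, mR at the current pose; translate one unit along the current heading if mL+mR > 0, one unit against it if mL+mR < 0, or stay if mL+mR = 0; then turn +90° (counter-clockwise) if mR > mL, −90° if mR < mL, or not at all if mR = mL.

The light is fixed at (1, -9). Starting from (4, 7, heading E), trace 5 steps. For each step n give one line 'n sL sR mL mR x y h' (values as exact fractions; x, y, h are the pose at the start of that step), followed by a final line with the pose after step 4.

n=0: pose=(4,7,E); sL=60/349, sR=60/221; mL=-14310/77129, mR=60/221; mL+mR=30/349 → advance +1; mR−mL=35250/77129 → turn +1·90°
n=1: pose=(5,7,N); sL=15/82, sR=1/6; mL=-37/492, mR=1/6; mL+mR=15/164 → advance +1; mR−mL=119/492 → turn +1·90°
n=2: pose=(5,8,W); sL=60/229, sR=12/73; mL=-558/16717, mR=12/73; mL+mR=30/229 → advance +1; mR−mL=3306/16717 → turn +1·90°
n=3: pose=(4,8,S); sL=6/25, sR=30/113; mL=-411/2825, mR=30/113; mL+mR=3/25 → advance +1; mR−mL=1161/2825 → turn +1·90°
n=4: pose=(4,7,E); sL=60/349, sR=60/221; mL=-14310/77129, mR=60/221; mL+mR=30/349 → advance +1; mR−mL=35250/77129 → turn +1·90°

0 60/349 60/221 -14310/77129 60/221 4 7 E
1 15/82 1/6 -37/492 1/6 5 7 N
2 60/229 12/73 -558/16717 12/73 5 8 W
3 6/25 30/113 -411/2825 30/113 4 8 S
4 60/349 60/221 -14310/77129 60/221 4 7 E
final 5 7 N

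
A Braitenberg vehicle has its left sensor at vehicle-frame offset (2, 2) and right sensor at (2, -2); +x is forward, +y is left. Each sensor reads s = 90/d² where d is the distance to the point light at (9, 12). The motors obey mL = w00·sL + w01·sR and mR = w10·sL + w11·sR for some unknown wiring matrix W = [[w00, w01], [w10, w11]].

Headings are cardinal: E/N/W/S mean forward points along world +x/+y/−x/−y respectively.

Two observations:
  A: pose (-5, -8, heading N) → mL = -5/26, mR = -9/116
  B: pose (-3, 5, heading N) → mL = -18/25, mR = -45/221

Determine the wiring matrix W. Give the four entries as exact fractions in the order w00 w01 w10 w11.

0 -1 -1/2 0

obs A: pose=(-5,-8,N) → sL=9/58, sR=5/26, mL=-5/26, mR=-9/116
obs B: pose=(-3,5,N) → sL=90/221, sR=18/25, mL=-18/25, mR=-45/221
sensor matrix S = [[9/58, 5/26], [90/221, 18/25]]; det S = 69588/2082925
solve [mL_A; mL_B] = S·[w00; w01] and [mR_A; mR_B] = S·[w10; w11]:
  w00 = 0, w01 = -1, w10 = -1/2, w11 = 0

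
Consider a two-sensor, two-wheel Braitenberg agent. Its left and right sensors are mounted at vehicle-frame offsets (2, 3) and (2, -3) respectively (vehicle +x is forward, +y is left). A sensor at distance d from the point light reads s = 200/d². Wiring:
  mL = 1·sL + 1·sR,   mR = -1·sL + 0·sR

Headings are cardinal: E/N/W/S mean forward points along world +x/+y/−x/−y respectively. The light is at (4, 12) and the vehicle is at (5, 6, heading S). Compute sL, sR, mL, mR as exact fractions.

left sensor world pos  = (8, 4); dL² = 80
right sensor world pos = (2, 4); dR² = 68
sL = 200/80 = 5/2
sR = 200/68 = 50/17
mL = 1·sL + 1·sR = 185/34
mR = -1·sL + 0·sR = -5/2

5/2 50/17 185/34 -5/2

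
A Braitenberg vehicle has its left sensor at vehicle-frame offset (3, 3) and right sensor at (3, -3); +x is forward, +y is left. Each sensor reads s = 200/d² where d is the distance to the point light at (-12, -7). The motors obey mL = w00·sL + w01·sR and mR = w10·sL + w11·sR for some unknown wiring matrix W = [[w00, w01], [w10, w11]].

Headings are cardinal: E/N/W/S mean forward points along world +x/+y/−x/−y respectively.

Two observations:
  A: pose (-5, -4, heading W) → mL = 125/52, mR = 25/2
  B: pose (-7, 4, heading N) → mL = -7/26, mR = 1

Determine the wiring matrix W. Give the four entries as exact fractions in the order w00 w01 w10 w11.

1/2 -1 1 0

obs A: pose=(-5,-4,W) → sL=25/2, sR=50/13, mL=125/52, mR=25/2
obs B: pose=(-7,4,N) → sL=1, sR=10/13, mL=-7/26, mR=1
sensor matrix S = [[25/2, 50/13], [1, 10/13]]; det S = 75/13
solve [mL_A; mL_B] = S·[w00; w01] and [mR_A; mR_B] = S·[w10; w11]:
  w00 = 1/2, w01 = -1, w10 = 1, w11 = 0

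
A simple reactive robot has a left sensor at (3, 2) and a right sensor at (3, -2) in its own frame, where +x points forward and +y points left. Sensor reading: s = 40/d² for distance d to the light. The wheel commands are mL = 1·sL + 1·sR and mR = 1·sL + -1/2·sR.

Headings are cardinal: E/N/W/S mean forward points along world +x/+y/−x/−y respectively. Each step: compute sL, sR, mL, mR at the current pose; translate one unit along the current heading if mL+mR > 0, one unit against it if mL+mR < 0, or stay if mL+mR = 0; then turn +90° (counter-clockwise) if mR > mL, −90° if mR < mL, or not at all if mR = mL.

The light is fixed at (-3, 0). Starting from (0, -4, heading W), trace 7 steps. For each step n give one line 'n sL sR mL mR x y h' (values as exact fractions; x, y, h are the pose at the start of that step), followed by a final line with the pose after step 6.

n=0: pose=(0,-4,W); sL=10/9, sR=10; mL=100/9, mR=-35/9; mL+mR=65/9 → advance +1; mR−mL=-15 → turn -1·90°
n=1: pose=(-1,-4,N); sL=40, sR=40/17; mL=720/17, mR=660/17; mL+mR=1380/17 → advance +1; mR−mL=-60/17 → turn -1·90°
n=2: pose=(-1,-3,E); sL=20/13, sR=4/5; mL=152/65, mR=74/65; mL+mR=226/65 → advance +1; mR−mL=-6/5 → turn -1·90°
n=3: pose=(0,-3,S); sL=40/61, sR=40/37; mL=3920/2257, mR=260/2257; mL+mR=4180/2257 → advance +1; mR−mL=-60/37 → turn -1·90°
n=4: pose=(0,-4,W); sL=10/9, sR=10; mL=100/9, mR=-35/9; mL+mR=65/9 → advance +1; mR−mL=-15 → turn -1·90°
n=5: pose=(-1,-4,N); sL=40, sR=40/17; mL=720/17, mR=660/17; mL+mR=1380/17 → advance +1; mR−mL=-60/17 → turn -1·90°
n=6: pose=(-1,-3,E); sL=20/13, sR=4/5; mL=152/65, mR=74/65; mL+mR=226/65 → advance +1; mR−mL=-6/5 → turn -1·90°

0 10/9 10 100/9 -35/9 0 -4 W
1 40 40/17 720/17 660/17 -1 -4 N
2 20/13 4/5 152/65 74/65 -1 -3 E
3 40/61 40/37 3920/2257 260/2257 0 -3 S
4 10/9 10 100/9 -35/9 0 -4 W
5 40 40/17 720/17 660/17 -1 -4 N
6 20/13 4/5 152/65 74/65 -1 -3 E
final 0 -3 S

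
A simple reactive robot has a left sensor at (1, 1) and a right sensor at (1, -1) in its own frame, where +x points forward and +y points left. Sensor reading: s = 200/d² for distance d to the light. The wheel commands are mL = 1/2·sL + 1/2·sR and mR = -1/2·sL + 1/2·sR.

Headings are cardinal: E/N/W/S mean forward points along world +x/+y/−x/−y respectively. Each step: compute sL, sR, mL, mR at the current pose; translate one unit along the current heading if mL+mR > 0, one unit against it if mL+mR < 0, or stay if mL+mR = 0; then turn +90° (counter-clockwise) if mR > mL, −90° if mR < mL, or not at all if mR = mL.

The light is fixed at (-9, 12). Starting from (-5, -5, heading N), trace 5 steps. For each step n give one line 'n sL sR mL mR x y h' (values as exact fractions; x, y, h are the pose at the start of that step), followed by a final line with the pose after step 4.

0 40/53 200/281 10920/14893 -320/14893 -5 -5 N
1 4/5 100/157 564/785 -64/785 -5 -4 E
2 8/13 40/61 504/793 16/793 -4 -4 S
3 10/17 25/34 45/68 5/68 -4 -5 W
4 40/53 200/281 10920/14893 -320/14893 -5 -5 N
final -5 -4 E

n=0: pose=(-5,-5,N); sL=40/53, sR=200/281; mL=10920/14893, mR=-320/14893; mL+mR=200/281 → advance +1; mR−mL=-40/53 → turn -1·90°
n=1: pose=(-5,-4,E); sL=4/5, sR=100/157; mL=564/785, mR=-64/785; mL+mR=100/157 → advance +1; mR−mL=-4/5 → turn -1·90°
n=2: pose=(-4,-4,S); sL=8/13, sR=40/61; mL=504/793, mR=16/793; mL+mR=40/61 → advance +1; mR−mL=-8/13 → turn -1·90°
n=3: pose=(-4,-5,W); sL=10/17, sR=25/34; mL=45/68, mR=5/68; mL+mR=25/34 → advance +1; mR−mL=-10/17 → turn -1·90°
n=4: pose=(-5,-5,N); sL=40/53, sR=200/281; mL=10920/14893, mR=-320/14893; mL+mR=200/281 → advance +1; mR−mL=-40/53 → turn -1·90°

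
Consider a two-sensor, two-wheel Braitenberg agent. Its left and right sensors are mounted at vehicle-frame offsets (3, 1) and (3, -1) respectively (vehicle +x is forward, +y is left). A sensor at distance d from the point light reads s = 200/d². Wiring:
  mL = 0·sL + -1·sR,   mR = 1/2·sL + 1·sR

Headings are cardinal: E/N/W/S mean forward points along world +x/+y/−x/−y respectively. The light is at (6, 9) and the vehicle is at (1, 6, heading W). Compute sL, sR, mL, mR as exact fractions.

5/2 50/17 -50/17 285/68

left sensor world pos  = (-2, 5); dL² = 80
right sensor world pos = (-2, 7); dR² = 68
sL = 200/80 = 5/2
sR = 200/68 = 50/17
mL = 0·sL + -1·sR = -50/17
mR = 1/2·sL + 1·sR = 285/68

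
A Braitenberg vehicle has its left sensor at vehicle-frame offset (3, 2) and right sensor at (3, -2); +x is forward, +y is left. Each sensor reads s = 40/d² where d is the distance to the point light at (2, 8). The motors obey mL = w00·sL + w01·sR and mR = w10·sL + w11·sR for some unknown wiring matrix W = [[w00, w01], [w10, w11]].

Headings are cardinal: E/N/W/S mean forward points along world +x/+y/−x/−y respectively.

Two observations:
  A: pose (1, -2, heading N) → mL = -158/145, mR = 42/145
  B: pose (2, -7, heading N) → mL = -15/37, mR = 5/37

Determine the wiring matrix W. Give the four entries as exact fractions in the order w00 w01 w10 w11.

obs A: pose=(1,-2,N) → sL=20/29, sR=4/5, mL=-158/145, mR=42/145
obs B: pose=(2,-7,N) → sL=10/37, sR=10/37, mL=-15/37, mR=5/37
sensor matrix S = [[20/29, 4/5], [10/37, 10/37]]; det S = -32/1073
solve [mL_A; mL_B] = S·[w00; w01] and [mR_A; mR_B] = S·[w10; w11]:
  w00 = -1, w01 = -1/2, w10 = 1, w11 = -1/2

-1 -1/2 1 -1/2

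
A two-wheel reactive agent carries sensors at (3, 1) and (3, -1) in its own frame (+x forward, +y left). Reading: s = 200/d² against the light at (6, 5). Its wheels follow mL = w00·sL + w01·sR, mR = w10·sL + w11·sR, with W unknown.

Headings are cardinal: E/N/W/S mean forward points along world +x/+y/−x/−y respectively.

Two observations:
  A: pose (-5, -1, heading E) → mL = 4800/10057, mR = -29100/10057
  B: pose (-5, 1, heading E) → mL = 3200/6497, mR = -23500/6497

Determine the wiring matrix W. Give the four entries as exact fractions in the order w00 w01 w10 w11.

1 -1 -1/2 -1

obs A: pose=(-5,-1,E) → sL=200/89, sR=200/113, mL=4800/10057, mR=-29100/10057
obs B: pose=(-5,1,E) → sL=200/73, sR=200/89, mL=3200/6497, mR=-23500/6497
sensor matrix S = [[200/89, 200/113], [200/73, 200/89]]; det S = 13120000/65340329
solve [mL_A; mL_B] = S·[w00; w01] and [mR_A; mR_B] = S·[w10; w11]:
  w00 = 1, w01 = -1, w10 = -1/2, w11 = -1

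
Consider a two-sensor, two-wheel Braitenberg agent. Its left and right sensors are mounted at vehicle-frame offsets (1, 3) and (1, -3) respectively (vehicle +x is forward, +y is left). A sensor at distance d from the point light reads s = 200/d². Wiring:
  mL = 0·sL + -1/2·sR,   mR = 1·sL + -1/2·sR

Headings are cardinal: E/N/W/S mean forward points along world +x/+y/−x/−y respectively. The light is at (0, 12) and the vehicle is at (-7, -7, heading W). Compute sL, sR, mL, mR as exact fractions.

left sensor world pos  = (-8, -10); dL² = 548
right sensor world pos = (-8, -4); dR² = 320
sL = 200/548 = 50/137
sR = 200/320 = 5/8
mL = 0·sL + -1/2·sR = -5/16
mR = 1·sL + -1/2·sR = 115/2192

50/137 5/8 -5/16 115/2192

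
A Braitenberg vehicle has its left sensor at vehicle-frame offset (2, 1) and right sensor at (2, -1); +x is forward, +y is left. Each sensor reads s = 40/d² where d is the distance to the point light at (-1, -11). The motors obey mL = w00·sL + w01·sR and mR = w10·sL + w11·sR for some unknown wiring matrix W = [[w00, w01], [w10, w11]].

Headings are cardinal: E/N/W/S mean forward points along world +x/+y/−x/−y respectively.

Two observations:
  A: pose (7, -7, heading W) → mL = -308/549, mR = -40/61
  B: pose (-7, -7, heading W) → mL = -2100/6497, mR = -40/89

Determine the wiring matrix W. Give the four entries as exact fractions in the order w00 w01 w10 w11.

obs A: pose=(7,-7,W) → sL=8/9, sR=40/61, mL=-308/549, mR=-40/61
obs B: pose=(-7,-7,W) → sL=40/73, sR=40/89, mL=-2100/6497, mR=-40/89
sensor matrix S = [[8/9, 40/61], [40/73, 40/89]]; det S = 143360/3566853
solve [mL_A; mL_B] = S·[w00; w01] and [mR_A; mR_B] = S·[w10; w11]:
  w00 = -1, w01 = 1/2, w10 = 0, w11 = -1

-1 1/2 0 -1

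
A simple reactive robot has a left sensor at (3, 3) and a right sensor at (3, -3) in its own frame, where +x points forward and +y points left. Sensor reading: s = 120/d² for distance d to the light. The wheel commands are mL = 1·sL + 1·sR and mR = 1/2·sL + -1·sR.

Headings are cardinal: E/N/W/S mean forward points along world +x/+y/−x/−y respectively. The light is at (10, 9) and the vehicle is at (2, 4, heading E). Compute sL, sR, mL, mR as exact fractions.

120/29 120/89 14160/2581 1860/2581

left sensor world pos  = (5, 7); dL² = 29
right sensor world pos = (5, 1); dR² = 89
sL = 120/29 = 120/29
sR = 120/89 = 120/89
mL = 1·sL + 1·sR = 14160/2581
mR = 1/2·sL + -1·sR = 1860/2581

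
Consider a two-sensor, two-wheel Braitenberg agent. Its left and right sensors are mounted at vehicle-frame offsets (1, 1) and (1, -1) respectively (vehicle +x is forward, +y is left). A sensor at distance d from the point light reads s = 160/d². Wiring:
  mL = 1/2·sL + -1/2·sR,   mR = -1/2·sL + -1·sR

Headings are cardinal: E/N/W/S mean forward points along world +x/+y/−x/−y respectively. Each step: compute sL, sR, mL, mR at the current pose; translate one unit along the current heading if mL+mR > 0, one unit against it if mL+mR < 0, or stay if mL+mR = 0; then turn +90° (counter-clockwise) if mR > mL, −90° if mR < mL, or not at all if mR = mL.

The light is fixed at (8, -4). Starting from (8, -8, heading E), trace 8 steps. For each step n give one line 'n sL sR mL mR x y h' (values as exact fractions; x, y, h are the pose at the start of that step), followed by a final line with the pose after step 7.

0 16 80/13 64/13 -184/13 8 -8 E
1 32/5 160/29 64/145 -1264/145 7 -8 S
2 8 20 -6 -24 7 -7 W
3 32 32 0 -48 8 -7 N
4 16 80/13 64/13 -184/13 8 -8 E
5 32/5 160/29 64/145 -1264/145 7 -8 S
6 8 20 -6 -24 7 -7 W
7 32 32 0 -48 8 -7 N
final 8 -8 E

n=0: pose=(8,-8,E); sL=16, sR=80/13; mL=64/13, mR=-184/13; mL+mR=-120/13 → advance -1; mR−mL=-248/13 → turn -1·90°
n=1: pose=(7,-8,S); sL=32/5, sR=160/29; mL=64/145, mR=-1264/145; mL+mR=-240/29 → advance -1; mR−mL=-1328/145 → turn -1·90°
n=2: pose=(7,-7,W); sL=8, sR=20; mL=-6, mR=-24; mL+mR=-30 → advance -1; mR−mL=-18 → turn -1·90°
n=3: pose=(8,-7,N); sL=32, sR=32; mL=0, mR=-48; mL+mR=-48 → advance -1; mR−mL=-48 → turn -1·90°
n=4: pose=(8,-8,E); sL=16, sR=80/13; mL=64/13, mR=-184/13; mL+mR=-120/13 → advance -1; mR−mL=-248/13 → turn -1·90°
n=5: pose=(7,-8,S); sL=32/5, sR=160/29; mL=64/145, mR=-1264/145; mL+mR=-240/29 → advance -1; mR−mL=-1328/145 → turn -1·90°
n=6: pose=(7,-7,W); sL=8, sR=20; mL=-6, mR=-24; mL+mR=-30 → advance -1; mR−mL=-18 → turn -1·90°
n=7: pose=(8,-7,N); sL=32, sR=32; mL=0, mR=-48; mL+mR=-48 → advance -1; mR−mL=-48 → turn -1·90°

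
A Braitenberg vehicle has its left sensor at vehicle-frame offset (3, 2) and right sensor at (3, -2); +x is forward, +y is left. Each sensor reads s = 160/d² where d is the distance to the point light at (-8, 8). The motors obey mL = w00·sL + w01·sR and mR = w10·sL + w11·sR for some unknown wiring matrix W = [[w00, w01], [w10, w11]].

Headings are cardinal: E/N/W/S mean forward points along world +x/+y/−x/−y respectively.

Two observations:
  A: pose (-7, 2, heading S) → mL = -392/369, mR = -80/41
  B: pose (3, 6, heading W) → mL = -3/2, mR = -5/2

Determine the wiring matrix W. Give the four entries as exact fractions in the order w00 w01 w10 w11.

1/2 -1 0 -1

obs A: pose=(-7,2,S) → sL=16/9, sR=80/41, mL=-392/369, mR=-80/41
obs B: pose=(3,6,W) → sL=2, sR=5/2, mL=-3/2, mR=-5/2
sensor matrix S = [[16/9, 80/41], [2, 5/2]]; det S = 200/369
solve [mL_A; mL_B] = S·[w00; w01] and [mR_A; mR_B] = S·[w10; w11]:
  w00 = 1/2, w01 = -1, w10 = 0, w11 = -1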